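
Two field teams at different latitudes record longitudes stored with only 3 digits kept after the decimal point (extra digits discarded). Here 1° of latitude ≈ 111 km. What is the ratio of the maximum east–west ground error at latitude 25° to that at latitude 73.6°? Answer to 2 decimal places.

Truncating at 3 decimal places can drop up to a full unit in the last place, so the longitude may be off by as much as 0.001°.
Error at 25° = 0.001° × 111000 × cos 25° ≈ 111 × 0.9063 = 100.6 m.
At 73.6°: 0.001° × 111000 × cos 73.6° = 0.001 × 111000 × 0.2823 ≈ 31.34 m.
Ratio: 100.6 / 31.34 = cos 25° / cos 73.6° ≈ 3.2100.

3.21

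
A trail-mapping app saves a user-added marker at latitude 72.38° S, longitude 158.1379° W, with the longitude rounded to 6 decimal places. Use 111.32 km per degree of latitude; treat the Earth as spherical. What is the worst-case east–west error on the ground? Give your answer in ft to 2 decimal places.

Rounding to 6 decimal places leaves the longitude within ±5e-07° of the true value.
Parallels shrink by cos φ, so at 72.38° a degree of longitude is 111320 × 0.3027 ≈ 33696.9 m.
So at most 5e-07° × 33696.9 ≈ 0.0168484 m east–west.
Converting: 0.0168484 m × 3.2808 ft/m ≈ 0.055277 ft.

0.06 ft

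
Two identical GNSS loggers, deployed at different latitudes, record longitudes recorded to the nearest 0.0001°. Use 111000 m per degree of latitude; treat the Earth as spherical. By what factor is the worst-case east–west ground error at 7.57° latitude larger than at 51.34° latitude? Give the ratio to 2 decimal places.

Rounding to 4 decimal places leaves the longitude within ±5e-05° of the true value.
Error at 7.57° = 5e-05° × 111000 × cos 7.57° ≈ 5.55 × 0.9913 = 5.5016 m.
Error at 51.34° = 5e-05° × 111000 × cos 51.34° ≈ 5.55 × 0.6247 = 3.4671 m.
The ratio reduces to cos 7.57° / cos 51.34° = 0.9913/0.6247 ≈ 1.5868.

1.59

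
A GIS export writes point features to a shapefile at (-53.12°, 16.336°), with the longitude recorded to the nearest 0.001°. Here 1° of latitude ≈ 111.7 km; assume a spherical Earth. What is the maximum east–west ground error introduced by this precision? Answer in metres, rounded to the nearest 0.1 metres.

Rounding to 3 decimal places leaves the longitude within ±0.0005° of the true value.
Parallels shrink by cos φ, so at 53.12° a degree of longitude is 111700 × 0.6001 ≈ 67035.8 m.
Maximum E–W displacement: 0.0005 × 67035.8 = 33.5179 m.

33.5 metres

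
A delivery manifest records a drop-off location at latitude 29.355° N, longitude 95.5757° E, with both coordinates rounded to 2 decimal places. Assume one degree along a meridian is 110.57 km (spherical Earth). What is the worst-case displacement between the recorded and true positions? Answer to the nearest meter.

Rounding to 2 decimal places leaves each coordinate within ±0.005° of the true value.
Latitude error → 0.005 × 110570 = 552.85 m along the meridian.
East–west component at 29.355°: 0.005° × 110570 × cos 29.355° ≈ 0.005 × 96372.7 ≈ 481.864 m.
Combining orthogonally: (552.85² + 481.864²)^½ ≈ 733.373 m.

733 meters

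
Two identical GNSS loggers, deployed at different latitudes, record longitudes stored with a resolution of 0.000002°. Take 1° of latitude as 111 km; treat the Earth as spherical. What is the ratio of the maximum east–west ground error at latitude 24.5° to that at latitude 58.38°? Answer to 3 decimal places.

With a 0.000002° grid the true value lies within half a step, ±0.000002°/2 = ±1e-06°, of the stored one.
At 24.5°: 1e-06° × 111000 × cos 24.5° = 1e-06 × 111000 × 0.9100 ≈ 0.10101 m.
At 58.38°: 1e-06° × 111000 × cos 58.38° = 1e-06 × 111000 × 0.5243 ≈ 0.058195 m.
Ratio: 0.10101 / 0.058195 = cos 24.5° / cos 58.38° ≈ 1.7356.

1.736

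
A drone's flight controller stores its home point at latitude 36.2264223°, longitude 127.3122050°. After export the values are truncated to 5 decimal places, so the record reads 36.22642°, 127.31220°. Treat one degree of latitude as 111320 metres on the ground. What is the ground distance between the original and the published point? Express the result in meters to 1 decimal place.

0.5 meters

The latitude changed by +0.0000023° and the longitude by +0.0000050°.
North–south shift: 0.0000023 × 111320 = 0.256036 m.
East–west at this latitude: 0.0000050° × 111320 × cos 36.2264° ≈ 0.0000050 × 89800.5 = 0.449002 m.
Distance: √(0.256036² + 0.449002²) ≈ 0.516873 m.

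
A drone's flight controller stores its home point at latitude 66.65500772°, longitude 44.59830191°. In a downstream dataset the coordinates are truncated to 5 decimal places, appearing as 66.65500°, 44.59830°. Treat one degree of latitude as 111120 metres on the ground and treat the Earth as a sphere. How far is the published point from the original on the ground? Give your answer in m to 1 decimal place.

0.9 m

Δlat = 66.65500772 − 66.65500 = +0.00000772°; Δlon = 44.59830191 − 44.59830 = +0.00000191°.
N–S: 0.00000772° × 111120 m/° = 0.857846 m.
East–west at this latitude: 0.00000191° × 111120 × cos 66.655° ≈ 0.00000191 × 44033.2 = 0.0841033 m.
Distance: √(0.857846² + 0.0841033²) ≈ 0.861959 m.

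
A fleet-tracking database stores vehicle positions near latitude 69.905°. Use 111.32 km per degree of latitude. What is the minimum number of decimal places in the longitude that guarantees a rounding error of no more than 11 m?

4 decimal places

At 69.905° one degree of longitude covers 111320 × cos 69.905° ≈ 111320 × 0.3436 ≈ 38247.1 m.
Rounding to N decimal places gives at most 0.5 × 10⁻ᴺ degrees of error, i.e. 0.5 × 10⁻ᴺ × 38247.1 m.
Need 0.5 × 38247.1 × 10⁻ᴺ ≤ 11 → 10⁻ᴺ ≤ 5.752e-04, so N ≥ 3.24.
At 3 places the error can reach 19.1 m, but 4 places keeps it to 1.91 m.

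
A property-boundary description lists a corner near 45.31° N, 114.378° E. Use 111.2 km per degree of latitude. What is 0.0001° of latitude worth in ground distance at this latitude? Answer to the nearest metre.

Along a meridian 0.0001° is 0.0001 × 111200 = 11.12 m.

11 metres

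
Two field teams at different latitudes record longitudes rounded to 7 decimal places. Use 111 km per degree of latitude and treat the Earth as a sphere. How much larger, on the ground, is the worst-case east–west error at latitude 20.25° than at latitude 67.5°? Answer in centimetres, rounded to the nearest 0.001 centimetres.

0.308 centimetres

Rounding to 7 decimal places leaves the longitude within ±5e-08° of the true value.
Error at 20.25° = 5e-08° × 111000 × cos 20.25° ≈ 0.00555 × 0.9382 = 0.005207 m.
At 67.5°: 5e-08° × 111000 × cos 67.5° = 5e-08 × 111000 × 0.3827 ≈ 0.0021239 m.
So the lower-latitude error exceeds the higher by 0.005207 − 0.0021239 = 0.0030831 m.
That is 0.00308307 m = 0.30831 cm.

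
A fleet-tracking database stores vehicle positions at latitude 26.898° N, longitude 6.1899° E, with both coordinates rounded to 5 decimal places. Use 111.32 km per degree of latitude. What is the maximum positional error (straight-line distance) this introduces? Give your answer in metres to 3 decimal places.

Rounding to 5 decimal places leaves each coordinate within ±5e-06° of the true value.
Latitude error → 5e-06 × 111320 = 0.5566 m along the meridian.
East–west component at 26.898°: 5e-06° × 111320 × cos 26.898° ≈ 5e-06 × 99276.7 ≈ 0.496383 m.
Combining orthogonally: (0.5566² + 0.496383²)^½ ≈ 0.745788 m.

0.746 metres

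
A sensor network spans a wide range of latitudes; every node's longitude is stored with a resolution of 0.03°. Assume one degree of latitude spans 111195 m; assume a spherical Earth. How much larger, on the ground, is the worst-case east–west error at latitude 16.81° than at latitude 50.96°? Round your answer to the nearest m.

546 m

With a 0.03° grid the true value lies within half a step, ±0.03°/2 = ±0.015°, of the stored one.
Error at 16.81° = 0.015° × 111195 × cos 16.81° ≈ 1667.9 × 0.9573 = 1596.7 m.
At 50.96°: 0.015° × 111195 × cos 50.96° = 0.015 × 111195 × 0.6299 ≈ 1050.6 m.
Difference: 1596.7 − 1050.6 = 546.09 m.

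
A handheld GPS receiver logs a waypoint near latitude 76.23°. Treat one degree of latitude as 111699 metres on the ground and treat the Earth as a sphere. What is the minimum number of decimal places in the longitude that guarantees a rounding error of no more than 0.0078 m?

At 76.23° one degree of longitude covers 111699 × cos 76.23° ≈ 111699 × 0.2380 ≈ 26587.1 m.
Rounding to N decimal places gives at most 0.5 × 10⁻ᴺ degrees of error, i.e. 0.5 × 10⁻ᴺ × 26587.1 m.
Need 0.5 × 26587.1 × 10⁻ᴺ ≤ 0.0078 → 10⁻ᴺ ≤ 5.867e-07, so N ≥ 6.23.
At 6 places the error can reach 0.0133 m, but 7 places keeps it to 0.00133 m.

7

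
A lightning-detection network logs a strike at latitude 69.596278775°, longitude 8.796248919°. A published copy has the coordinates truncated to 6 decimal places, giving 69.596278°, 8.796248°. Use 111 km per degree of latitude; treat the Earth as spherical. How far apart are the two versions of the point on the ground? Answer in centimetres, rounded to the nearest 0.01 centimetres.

9.31 centimetres

The latitude changed by +0.000000775° and the longitude by +0.000000919°.
North–south shift: 0.000000775 × 111000 = 0.086025 m.
E–W at 69.5963°: 0.000000919° × 111000 × cos 69.5963° = 0.000000919 × 111000 × 0.3486 ≈ 0.0355637 m.
Hypotenuse of the two orthogonal shifts: √(0.086025² + 0.0355637²) = 0.0930864 m.
That is 0.0930864 m = 9.3086 cm.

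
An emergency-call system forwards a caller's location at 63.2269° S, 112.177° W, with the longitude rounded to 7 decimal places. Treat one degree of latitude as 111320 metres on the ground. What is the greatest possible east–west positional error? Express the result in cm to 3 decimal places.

Rounding to 7 decimal places leaves the longitude within ±5e-08° of the true value.
Parallels shrink by cos φ, so at 63.2269° a degree of longitude is 111320 × 0.4505 ≈ 50145 m.
East–west error: 5e-08° × 50145 m/° ≈ 0.00250725 m.
That is 0.00250725 m = 0.25073 cm.

0.251 cm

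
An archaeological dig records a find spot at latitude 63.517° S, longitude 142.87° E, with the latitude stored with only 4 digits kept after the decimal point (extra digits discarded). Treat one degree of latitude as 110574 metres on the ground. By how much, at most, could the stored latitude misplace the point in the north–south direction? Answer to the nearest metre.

11 metres

Truncating at 4 decimal places can drop up to a full unit in the last place, so the latitude may be off by as much as 0.0001°.
North–south distance: 0.0001° × 110574 m/° = 11.0574 m.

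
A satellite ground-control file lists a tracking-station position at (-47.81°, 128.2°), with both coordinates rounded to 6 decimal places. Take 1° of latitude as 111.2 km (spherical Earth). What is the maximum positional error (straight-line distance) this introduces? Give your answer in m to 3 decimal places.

0.067 m

Rounding to 6 decimal places leaves each coordinate within ±5e-07° of the true value.
Latitude error → 5e-07 × 111200 = 0.0556 m along the meridian.
East–west component at 47.81°: 5e-07° × 111200 × cos 47.81° ≈ 5e-07 × 74681 ≈ 0.0373405 m.
Combining orthogonally: (0.0556² + 0.0373405²)^½ ≈ 0.0669752 m.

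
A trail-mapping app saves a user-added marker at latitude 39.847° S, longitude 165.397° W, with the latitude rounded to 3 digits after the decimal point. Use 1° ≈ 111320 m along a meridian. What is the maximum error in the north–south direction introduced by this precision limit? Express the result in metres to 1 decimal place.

55.7 metres

Rounding to 3 decimal places leaves the latitude within ±0.0005° of the true value.
North–south distance: 0.0005° × 111320 m/° = 55.66 m.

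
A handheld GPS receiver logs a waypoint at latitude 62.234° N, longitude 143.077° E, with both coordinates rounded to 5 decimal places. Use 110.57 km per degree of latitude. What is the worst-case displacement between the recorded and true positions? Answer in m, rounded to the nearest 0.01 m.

0.61 m

Rounding to 5 decimal places leaves each coordinate within ±5e-06° of the true value.
Latitude error → 5e-06 × 110570 = 0.55285 m along the meridian.
Longitude error → 5e-06 × 110570 × cos 62.234° = 5e-06 × 110570 × 0.4659 ≈ 0.257552 m.
Worst case both components are at the extreme and orthogonal: √(0.55285² + 0.257552²) ≈ 0.609898 m.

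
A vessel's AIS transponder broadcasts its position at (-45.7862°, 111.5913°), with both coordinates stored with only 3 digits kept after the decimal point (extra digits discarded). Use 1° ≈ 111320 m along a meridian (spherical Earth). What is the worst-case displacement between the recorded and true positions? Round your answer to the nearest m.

Truncating at 3 decimal places can drop up to a full unit in the last place, so each coordinate may be off by as much as 0.001°.
North–south component: 0.001° × 111320 = 111.32 m.
East–west component at 45.7862°: 0.001° × 111320 × cos 45.7862° ≈ 0.001 × 77627.6 ≈ 77.6276 m.
The two errors are perpendicular, so the maximum displacement is √(111.32² + 77.6276²) ≈ 135.714 m.

136 m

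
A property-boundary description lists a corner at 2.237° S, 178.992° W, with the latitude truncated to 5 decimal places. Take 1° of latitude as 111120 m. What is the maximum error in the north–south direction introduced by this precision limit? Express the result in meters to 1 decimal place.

1.1 meters

Truncating at 5 decimal places can drop up to a full unit in the last place, so the latitude may be off by as much as 1e-05°.
North–south distance: 1e-05° × 111120 m/° = 1.1112 m.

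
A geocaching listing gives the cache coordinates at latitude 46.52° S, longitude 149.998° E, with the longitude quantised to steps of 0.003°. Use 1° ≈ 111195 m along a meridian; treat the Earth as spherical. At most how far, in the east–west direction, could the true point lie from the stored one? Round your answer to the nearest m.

With a 0.003° grid the true value lies within half a step, ±0.003°/2 = ±0.0015°, of the stored one.
One degree of longitude at 46.52° is 111195 × cos 46.52° ≈ 111195 × 0.6881 = 76513.4 m.
Maximum E–W displacement: 0.0015 × 76513.4 = 114.77 m.

115 m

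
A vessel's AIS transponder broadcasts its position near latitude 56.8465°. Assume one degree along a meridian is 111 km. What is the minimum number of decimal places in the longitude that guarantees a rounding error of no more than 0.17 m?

6

At 56.8465° one degree of longitude covers 111000 × cos 56.8465° ≈ 111000 × 0.5469 ≈ 60704.1 m.
With N decimal places the half-ulp bound is 0.5·10⁻ᴺ°, or 0.5·10⁻ᴺ × 60704.1 m on the ground.
Need 0.5 × 60704.1 × 10⁻ᴺ ≤ 0.17 → 10⁻ᴺ ≤ 5.601e-06, so N ≥ 5.25.
So 6 decimal places suffice (0.0304 m); 5 would allow up to 0.304 m.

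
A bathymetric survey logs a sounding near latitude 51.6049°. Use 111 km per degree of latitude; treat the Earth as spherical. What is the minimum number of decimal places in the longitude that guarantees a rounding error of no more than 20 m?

4

At 51.6049° one degree of longitude covers 111000 × cos 51.6049° ≈ 111000 × 0.6211 ≈ 68940 m.
N decimal places → at most half a unit in the last place, 0.5 × 10⁻ᴺ° = 68940/2 × 10⁻ᴺ m.
Setting 34470 × 10⁻ᴺ ≤ 20 gives 10ᴺ ≥ 1723, i.e. N ≥ 3.24.
At 3 places the error can reach 34.5 m, but 4 places keeps it to 3.45 m.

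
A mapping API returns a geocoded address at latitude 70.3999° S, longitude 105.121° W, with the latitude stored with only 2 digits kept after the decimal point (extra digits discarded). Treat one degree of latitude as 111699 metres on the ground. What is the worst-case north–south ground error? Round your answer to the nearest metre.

1117 metres

Truncating at 2 decimal places can drop up to a full unit in the last place, so the latitude may be off by as much as 0.01°.
Along the meridian that is 0.01° × 111699 m/° = 1116.99 m.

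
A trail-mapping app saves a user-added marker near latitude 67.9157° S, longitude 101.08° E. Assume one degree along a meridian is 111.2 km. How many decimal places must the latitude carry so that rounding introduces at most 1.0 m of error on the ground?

5

One degree of latitude covers 111200 m.
Rounding to N decimal places gives at most 0.5 × 10⁻ᴺ degrees of error, i.e. 0.5 × 10⁻ᴺ × 111200 m.
Need 0.5 × 111200 × 10⁻ᴺ ≤ 1.0 → 10⁻ᴺ ≤ 1.799e-05, so N ≥ 4.75.
So 5 decimal places suffice (0.556 m); 4 would allow up to 5.56 m.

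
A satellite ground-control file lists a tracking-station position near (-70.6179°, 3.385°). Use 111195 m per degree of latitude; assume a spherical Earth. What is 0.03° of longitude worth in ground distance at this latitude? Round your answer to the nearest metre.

0.03° of longitude at 70.6179° is 0.03 × 111195 × cos 70.6179° ≈ 0.03 × 36901.9 = 1107.06 m.

1107 metres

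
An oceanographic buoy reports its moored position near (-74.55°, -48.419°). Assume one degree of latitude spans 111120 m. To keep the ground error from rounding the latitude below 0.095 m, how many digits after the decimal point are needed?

6

One degree of latitude covers 111120 m.
N decimal places → at most half a unit in the last place, 0.5 × 10⁻ᴺ° = 111120/2 × 10⁻ᴺ m.
Setting 55560 × 10⁻ᴺ ≤ 0.095 gives 10ᴺ ≥ 5.848e+05, i.e. N ≥ 5.77.
So 6 decimal places suffice (0.0556 m); 5 would allow up to 0.556 m.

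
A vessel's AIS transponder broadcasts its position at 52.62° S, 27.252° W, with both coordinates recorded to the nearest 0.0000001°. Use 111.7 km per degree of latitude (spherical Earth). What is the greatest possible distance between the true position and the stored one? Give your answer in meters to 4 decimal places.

0.0065 meters

Rounding to 7 decimal places leaves each coordinate within ±5e-08° of the true value.
North–south component: 5e-08° × 111700 = 0.005585 m.
East–west component at 52.62°: 5e-08° × 111700 × cos 52.62° ≈ 5e-08 × 67812.9 ≈ 0.00339065 m.
Worst case both components are at the extreme and orthogonal: √(0.005585² + 0.00339065²) ≈ 0.00653366 m.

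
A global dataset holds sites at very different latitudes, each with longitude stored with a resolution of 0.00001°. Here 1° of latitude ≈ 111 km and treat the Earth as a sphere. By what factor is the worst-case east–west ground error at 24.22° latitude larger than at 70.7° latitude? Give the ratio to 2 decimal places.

With a 0.00001° grid the true value lies within half a step, ±0.00001°/2 = ±5e-06°, of the stored one.
Error at 24.22° = 5e-06° × 111000 × cos 24.22° ≈ 0.555 × 0.9120 = 0.50615 m.
At 70.7°: 5e-06° × 111000 × cos 70.7° = 5e-06 × 111000 × 0.3305 ≈ 0.18344 m.
Ratio: 0.50615 / 0.18344 = cos 24.22° / cos 70.7° ≈ 2.7593.

2.76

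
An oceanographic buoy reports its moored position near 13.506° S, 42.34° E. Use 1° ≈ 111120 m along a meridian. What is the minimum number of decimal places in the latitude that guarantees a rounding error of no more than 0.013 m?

7 decimal places

One degree of latitude covers 111120 m.
N decimal places → at most half a unit in the last place, 0.5 × 10⁻ᴺ° = 111120/2 × 10⁻ᴺ m.
Setting 55560 × 10⁻ᴺ ≤ 0.013 gives 10ᴺ ≥ 4.274e+06, i.e. N ≥ 6.63.
N = 6 would give 0.0556 m (too coarse); N = 7 gives 0.00556 m ≤ 0.013 m.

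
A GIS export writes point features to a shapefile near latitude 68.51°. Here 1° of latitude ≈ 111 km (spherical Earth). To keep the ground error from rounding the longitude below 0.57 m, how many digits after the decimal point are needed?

5 decimal places

At 68.51° one degree of longitude covers 111000 × cos 68.51° ≈ 111000 × 0.3663 ≈ 40663.6 m.
N decimal places → at most half a unit in the last place, 0.5 × 10⁻ᴺ° = 40663.6/2 × 10⁻ᴺ m.
Need 0.5 × 40663.6 × 10⁻ᴺ ≤ 0.57 → 10⁻ᴺ ≤ 2.803e-05, so N ≥ 4.55.
N = 4 would give 2.03 m (too coarse); N = 5 gives 0.203 m ≤ 0.57 m.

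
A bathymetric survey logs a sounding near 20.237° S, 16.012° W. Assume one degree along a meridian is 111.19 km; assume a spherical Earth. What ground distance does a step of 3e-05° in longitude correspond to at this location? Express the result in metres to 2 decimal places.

3.13 metres

One degree of longitude here spans 111190 × cos 20.237° = 111190 × 0.9383 ≈ 104326 m; 3e-05° of that is 3.12979 m.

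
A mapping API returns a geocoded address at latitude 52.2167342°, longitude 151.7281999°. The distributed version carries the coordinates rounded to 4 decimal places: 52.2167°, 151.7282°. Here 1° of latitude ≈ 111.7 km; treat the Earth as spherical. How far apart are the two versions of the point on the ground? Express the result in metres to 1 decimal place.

3.8 metres

The latitude changed by +0.0000342° and the longitude by -0.0000001°.
N–S: 0.0000342° × 111700 m/° = 3.82014 m.
East–west at this latitude: -0.0000001° × 111700 × cos 52.2167° ≈ -0.0000001 × 68436 = -0.0068436 m.
Distance: √(3.82014² + 0.0068436²) ≈ 3.82015 m.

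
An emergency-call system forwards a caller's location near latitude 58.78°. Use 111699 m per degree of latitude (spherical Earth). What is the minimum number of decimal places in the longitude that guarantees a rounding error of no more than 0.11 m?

6

At 58.78° one degree of longitude covers 111699 × cos 58.78° ≈ 111699 × 0.5183 ≈ 57896.4 m.
Rounding to N decimal places gives at most 0.5 × 10⁻ᴺ degrees of error, i.e. 0.5 × 10⁻ᴺ × 57896.4 m.
Need 0.5 × 57896.4 × 10⁻ᴺ ≤ 0.11 → 10⁻ᴺ ≤ 3.800e-06, so N ≥ 5.42.
N = 5 would give 0.289 m (too coarse); N = 6 gives 0.0289 m ≤ 0.11 m.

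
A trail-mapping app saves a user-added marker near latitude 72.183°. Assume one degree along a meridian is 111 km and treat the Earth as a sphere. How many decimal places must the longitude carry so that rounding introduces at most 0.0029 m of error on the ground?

7 decimal places

At 72.183° one degree of longitude covers 111000 × cos 72.183° ≈ 111000 × 0.3060 ≈ 33963.5 m.
N decimal places → at most half a unit in the last place, 0.5 × 10⁻ᴺ° = 33963.5/2 × 10⁻ᴺ m.
Setting 16981.8 × 10⁻ᴺ ≤ 0.0029 gives 10ᴺ ≥ 5.856e+06, i.e. N ≥ 6.77.
At 6 places the error can reach 0.017 m, but 7 places keeps it to 0.0017 m.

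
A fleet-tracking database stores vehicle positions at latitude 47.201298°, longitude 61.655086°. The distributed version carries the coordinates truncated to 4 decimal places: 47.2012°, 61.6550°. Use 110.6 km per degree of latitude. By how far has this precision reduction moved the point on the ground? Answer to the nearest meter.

13 meters

Δlat = 47.201298 − 47.2012 = +0.000098°; Δlon = 61.655086 − 61.6550 = +0.000086°.
North–south shift: 0.000098 × 110600 = 10.8388 m.
E–W at 47.2012°: 0.000086° × 110600 × cos 47.2012° = 0.000086 × 110600 × 0.6794 ≈ 6.46243 m.
Combined displacement = (10.8388² + 6.46243²)^½ ≈ 12.6191 m.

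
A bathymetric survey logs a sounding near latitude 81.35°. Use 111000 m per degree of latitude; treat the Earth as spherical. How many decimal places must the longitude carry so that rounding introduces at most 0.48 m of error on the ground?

5 decimal places

At 81.35° one degree of longitude covers 111000 × cos 81.35° ≈ 111000 × 0.1504 ≈ 16694.2 m.
With N decimal places the half-ulp bound is 0.5·10⁻ᴺ°, or 0.5·10⁻ᴺ × 16694.2 m on the ground.
Need 0.5 × 16694.2 × 10⁻ᴺ ≤ 0.48 → 10⁻ᴺ ≤ 5.751e-05, so N ≥ 4.24.
So 5 decimal places suffice (0.0835 m); 4 would allow up to 0.835 m.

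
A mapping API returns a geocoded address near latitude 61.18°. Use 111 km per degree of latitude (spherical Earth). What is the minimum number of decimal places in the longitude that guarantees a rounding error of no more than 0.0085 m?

7 decimal places

At 61.18° one degree of longitude covers 111000 × cos 61.18° ≈ 111000 × 0.4821 ≈ 53508.6 m.
N decimal places → at most half a unit in the last place, 0.5 × 10⁻ᴺ° = 53508.6/2 × 10⁻ᴺ m.
Setting 26754.3 × 10⁻ᴺ ≤ 0.0085 gives 10ᴺ ≥ 3.148e+06, i.e. N ≥ 6.50.
N = 6 would give 0.0268 m (too coarse); N = 7 gives 0.00268 m ≤ 0.0085 m.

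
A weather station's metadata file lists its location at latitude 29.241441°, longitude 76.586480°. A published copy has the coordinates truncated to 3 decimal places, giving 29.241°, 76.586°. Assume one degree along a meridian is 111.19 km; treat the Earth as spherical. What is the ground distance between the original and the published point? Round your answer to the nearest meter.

68 meters

The latitude changed by +0.000441° and the longitude by +0.000480°.
North–south shift: 0.000441 × 111190 = 49.0348 m.
E–W at 29.241°: 0.000480° × 111190 × cos 29.241° = 0.000480 × 111190 × 0.8726 ≈ 46.5703 m.
Combined displacement = (49.0348² + 46.5703²)^½ ≈ 67.6254 m.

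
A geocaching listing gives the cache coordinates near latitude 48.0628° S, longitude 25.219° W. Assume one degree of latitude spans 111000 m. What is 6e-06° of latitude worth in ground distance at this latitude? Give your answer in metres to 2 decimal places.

Along a meridian 6e-06° is 6e-06 × 111000 = 0.666 m.

0.67 metres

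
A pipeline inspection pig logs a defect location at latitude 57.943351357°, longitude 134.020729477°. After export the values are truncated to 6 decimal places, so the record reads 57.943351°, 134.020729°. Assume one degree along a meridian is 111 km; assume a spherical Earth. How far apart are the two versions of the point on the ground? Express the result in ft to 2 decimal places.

Δlat = 57.943351357 − 57.943351 = +0.000000357°; Δlon = 134.020729477 − 134.020729 = +0.000000477°.
North–south shift: 0.000000357 × 111000 = 0.039627 m.
E–W at 57.9434°: 0.000000477° × 111000 × cos 57.9434° = 0.000000477 × 111000 × 0.5308 ≈ 0.028102 m.
Combined displacement = (0.039627² + 0.028102²)^½ ≈ 0.0485801 m.
Converting: 0.0485801 m × 3.2808 ft/m ≈ 0.15938 ft.

0.16 ft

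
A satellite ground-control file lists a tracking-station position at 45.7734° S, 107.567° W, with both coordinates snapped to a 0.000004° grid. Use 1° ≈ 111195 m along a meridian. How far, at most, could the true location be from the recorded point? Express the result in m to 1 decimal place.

With a 0.000004° grid the true value lies within half a step, ±0.000004°/2 = ±2e-06°, of the stored one.
Latitude error → 2e-06 × 111195 = 0.22239 m along the meridian.
East–west component at 45.7734°: 2e-06° × 111195 × cos 45.7734° ≈ 2e-06 × 77558.3 ≈ 0.155117 m.
Worst case both components are at the extreme and orthogonal: √(0.22239² + 0.155117²) ≈ 0.271143 m.

0.3 m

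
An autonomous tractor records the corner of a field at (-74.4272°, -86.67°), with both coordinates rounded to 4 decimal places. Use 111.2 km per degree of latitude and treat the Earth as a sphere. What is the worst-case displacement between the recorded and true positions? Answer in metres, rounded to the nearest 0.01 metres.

Rounding to 4 decimal places leaves each coordinate within ±5e-05° of the true value.
Latitude error → 5e-05 × 111200 = 5.56 m along the meridian.
East–west component at 74.4272°: 5e-05° × 111200 × cos 74.4272° ≈ 5e-05 × 29853 ≈ 1.49265 m.
The two errors are perpendicular, so the maximum displacement is √(5.56² + 1.49265²) ≈ 5.75687 m.

5.76 metres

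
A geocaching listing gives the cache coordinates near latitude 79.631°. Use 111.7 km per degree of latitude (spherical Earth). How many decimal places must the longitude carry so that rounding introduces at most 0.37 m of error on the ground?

5

At 79.631° one degree of longitude covers 111700 × cos 79.631° ≈ 111700 × 0.1800 ≈ 20104.5 m.
With N decimal places the half-ulp bound is 0.5·10⁻ᴺ°, or 0.5·10⁻ᴺ × 20104.5 m on the ground.
Need 0.5 × 20104.5 × 10⁻ᴺ ≤ 0.37 → 10⁻ᴺ ≤ 3.681e-05, so N ≥ 4.43.
At 4 places the error can reach 1.01 m, but 5 places keeps it to 0.101 m.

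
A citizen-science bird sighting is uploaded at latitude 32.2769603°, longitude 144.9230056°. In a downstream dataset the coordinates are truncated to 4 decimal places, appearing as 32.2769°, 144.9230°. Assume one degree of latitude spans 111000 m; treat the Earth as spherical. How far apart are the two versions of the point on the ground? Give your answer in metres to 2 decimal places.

6.71 metres

The latitude changed by +0.0000603° and the longitude by +0.0000056°.
North–south shift: 0.0000603 × 111000 = 6.6933 m.
E–W at 32.2769°: 0.0000056° × 111000 × cos 32.2769° = 0.0000056 × 111000 × 0.8455 ≈ 0.525549 m.
Distance: √(6.6933² + 0.525549²) ≈ 6.7139 m.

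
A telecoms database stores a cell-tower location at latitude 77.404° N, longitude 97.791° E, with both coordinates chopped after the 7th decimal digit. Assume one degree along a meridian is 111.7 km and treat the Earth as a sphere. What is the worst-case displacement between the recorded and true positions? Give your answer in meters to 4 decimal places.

Truncating at 7 decimal places can drop up to a full unit in the last place, so each coordinate may be off by as much as 1e-07°.
North–south component: 1e-07° × 111700 = 0.01117 m.
E–W at 77.404°: 1e-07° × 111700 × cos 77.404° = 1e-07 × 111700 × 0.2181 ≈ 0.0024359 m.
Combining orthogonally: (0.01117² + 0.0024359²)^½ ≈ 0.0114325 m.

0.0114 meters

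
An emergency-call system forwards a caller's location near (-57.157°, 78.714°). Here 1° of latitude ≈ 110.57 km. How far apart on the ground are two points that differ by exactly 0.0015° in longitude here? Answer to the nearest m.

90 m

0.0015° of longitude at 57.157° is 0.0015 × 110570 × cos 57.157° ≈ 0.0015 × 59966.4 = 89.9496 m.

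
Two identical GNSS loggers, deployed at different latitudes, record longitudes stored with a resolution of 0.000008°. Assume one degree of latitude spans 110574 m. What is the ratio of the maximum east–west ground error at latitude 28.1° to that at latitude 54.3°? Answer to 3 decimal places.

With a 0.000008° grid the true value lies within half a step, ±0.000008°/2 = ±4e-06°, of the stored one.
At 28.1°: 4e-06° × 110574 × cos 28.1° = 4e-06 × 110574 × 0.8821 ≈ 0.39016 m.
Error at 54.3° = 4e-06° × 110574 × cos 54.3° ≈ 0.4423 × 0.5835 = 0.2581 m.
Ratio: 0.39016 / 0.2581 = cos 28.1° / cos 54.3° ≈ 1.5117.

1.512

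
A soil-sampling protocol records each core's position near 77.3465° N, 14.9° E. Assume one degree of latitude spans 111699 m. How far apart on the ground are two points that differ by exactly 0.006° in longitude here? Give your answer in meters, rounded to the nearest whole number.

At 77.3465° a degree of longitude is 111699 × cos 77.3465° ≈ 24468.2 m, so 0.006° corresponds to 146.809 m.

147 meters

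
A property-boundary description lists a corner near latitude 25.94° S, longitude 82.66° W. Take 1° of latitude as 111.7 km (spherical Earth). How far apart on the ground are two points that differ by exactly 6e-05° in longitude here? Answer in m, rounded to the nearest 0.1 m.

6.0 m

One degree of longitude here spans 111700 × cos 25.94° = 111700 × 0.8993 ≈ 100447 m; 6e-05° of that is 6.02679 m.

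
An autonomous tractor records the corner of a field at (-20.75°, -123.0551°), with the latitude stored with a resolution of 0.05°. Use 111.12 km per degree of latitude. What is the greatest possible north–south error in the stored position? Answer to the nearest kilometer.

3 kilometers

With a 0.05° grid the true value lies within half a step, ±0.05°/2 = ±0.025°, of the stored one.
So the N–S error is at most 0.025 × 111120 = 2778 m.
That is 2778 m = 2.778 km.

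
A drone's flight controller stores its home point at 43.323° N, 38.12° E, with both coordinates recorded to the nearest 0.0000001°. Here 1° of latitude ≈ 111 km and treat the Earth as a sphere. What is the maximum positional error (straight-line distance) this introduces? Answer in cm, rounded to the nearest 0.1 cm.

Rounding to 7 decimal places leaves each coordinate within ±5e-08° of the true value.
Latitude error → 5e-08 × 111000 = 0.00555 m along the meridian.
Longitude error → 5e-08 × 111000 × cos 43.323° = 5e-08 × 111000 × 0.7275 ≈ 0.00403761 m.
The two errors are perpendicular, so the maximum displacement is √(0.00555² + 0.00403761²) ≈ 0.00686329 m.
That is 0.00686329 m = 0.68633 cm.

0.7 cm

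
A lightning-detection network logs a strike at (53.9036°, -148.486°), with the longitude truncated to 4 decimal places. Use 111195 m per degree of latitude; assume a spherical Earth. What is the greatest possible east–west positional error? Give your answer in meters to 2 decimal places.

Truncating at 4 decimal places can drop up to a full unit in the last place, so the longitude may be off by as much as 0.0001°.
Parallels shrink by cos φ, so at 53.9036° a degree of longitude is 111195 × 0.5891 ≈ 65510 m.
Maximum E–W displacement: 0.0001 × 65510 = 6.551 m.

6.55 meters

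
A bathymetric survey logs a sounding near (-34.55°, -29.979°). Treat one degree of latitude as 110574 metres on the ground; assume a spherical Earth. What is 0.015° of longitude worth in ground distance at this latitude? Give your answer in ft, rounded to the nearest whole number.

4482 ft

At 34.55° a degree of longitude is 110574 × cos 34.55° ≈ 91072.2 m, so 0.015° corresponds to 1366.08 m.
In feet: 1366.08 m ÷ 0.3048 ≈ 4481.9 ft.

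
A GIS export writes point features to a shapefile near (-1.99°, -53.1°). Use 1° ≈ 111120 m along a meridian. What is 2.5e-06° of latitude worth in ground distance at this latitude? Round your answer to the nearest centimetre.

2.5e-06° × 111120 m/° = 0.2778 m.
That is 0.2778 m = 27.78 cm.

28 centimetres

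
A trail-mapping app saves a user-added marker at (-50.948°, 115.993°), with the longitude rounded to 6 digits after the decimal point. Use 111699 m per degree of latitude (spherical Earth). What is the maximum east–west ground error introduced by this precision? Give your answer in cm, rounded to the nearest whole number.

4 cm

Rounding to 6 decimal places leaves the longitude within ±5e-07° of the true value.
Parallels shrink by cos φ, so at 50.948° a degree of longitude is 111699 × 0.6300 ≈ 70373.2 m.
East–west error: 5e-07° × 70373.2 m/° ≈ 0.0351866 m.
That is 0.0351866 m = 3.5187 cm.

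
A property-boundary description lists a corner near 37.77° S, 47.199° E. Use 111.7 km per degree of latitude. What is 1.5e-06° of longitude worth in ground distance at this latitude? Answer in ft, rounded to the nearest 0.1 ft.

1.5e-06° of longitude at 37.77° is 1.5e-06 × 111700 × cos 37.77° ≈ 1.5e-06 × 88296.1 = 0.132444 m.
In feet: 0.132444 m ÷ 0.3048 ≈ 0.43453 ft.

0.4 ft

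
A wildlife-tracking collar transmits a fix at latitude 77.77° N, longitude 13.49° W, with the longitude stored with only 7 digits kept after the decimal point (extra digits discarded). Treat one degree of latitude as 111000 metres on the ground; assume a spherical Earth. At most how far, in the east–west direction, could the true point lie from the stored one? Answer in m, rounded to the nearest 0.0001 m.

Truncating at 7 decimal places can drop up to a full unit in the last place, so the longitude may be off by as much as 1e-07°.
Parallels shrink by cos φ, so at 77.77° a degree of longitude is 111000 × 0.2118 ≈ 23513.9 m.
Maximum E–W displacement: 1e-07 × 23513.9 = 0.00235139 m.

0.0024 m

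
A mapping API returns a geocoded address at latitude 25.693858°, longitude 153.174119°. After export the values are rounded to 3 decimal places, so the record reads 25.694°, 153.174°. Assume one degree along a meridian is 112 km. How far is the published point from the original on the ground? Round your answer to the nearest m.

20 m

Δlat = 25.693858 − 25.694 = -0.000142°; Δlon = 153.174119 − 153.174 = +0.000119°.
North–south shift: -0.000142 × 112000 = -15.904 m.
E–W at 25.694°: 0.000119° × 112000 × cos 25.694° = 0.000119 × 112000 × 0.9011 ≈ 12.0102 m.
Distance: √(15.904² + 12.0102²) ≈ 19.9294 m.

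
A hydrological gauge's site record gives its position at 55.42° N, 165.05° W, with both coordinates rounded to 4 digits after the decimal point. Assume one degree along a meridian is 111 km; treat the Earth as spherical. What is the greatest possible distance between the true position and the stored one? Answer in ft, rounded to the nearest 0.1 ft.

Rounding to 4 decimal places leaves each coordinate within ±5e-05° of the true value.
North–south component: 5e-05° × 111000 = 5.55 m.
East–west component at 55.42°: 5e-05° × 111000 × cos 55.42° ≈ 5e-05 × 62998.8 ≈ 3.14994 m.
The two errors are perpendicular, so the maximum displacement is √(5.55² + 3.14994²) ≈ 6.38158 m.
Converting: 6.38158 m × 3.2808 ft/m ≈ 20.937 ft.

20.9 ft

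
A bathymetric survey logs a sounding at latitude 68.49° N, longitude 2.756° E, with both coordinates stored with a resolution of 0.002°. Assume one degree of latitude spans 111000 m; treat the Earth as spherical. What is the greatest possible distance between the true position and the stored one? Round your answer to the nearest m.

With a 0.002° grid the true value lies within half a step, ±0.002°/2 = ±0.001°, of the stored one.
N–S: 0.001° × 111000 m/° = 111 m.
E–W at 68.49°: 0.001° × 111000 × cos 68.49° = 0.001 × 111000 × 0.3667 ≈ 40.6997 m.
Worst case both components are at the extreme and orthogonal: √(111² + 40.6997²) ≈ 118.226 m.

118 m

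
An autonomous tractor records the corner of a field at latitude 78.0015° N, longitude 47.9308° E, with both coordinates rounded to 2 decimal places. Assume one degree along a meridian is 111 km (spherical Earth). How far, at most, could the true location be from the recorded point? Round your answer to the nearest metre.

Rounding to 2 decimal places leaves each coordinate within ±0.005° of the true value.
North–south component: 0.005° × 111000 = 555 m.
East–west component at 78.0015°: 0.005° × 111000 × cos 78.0015° ≈ 0.005 × 23075.4 ≈ 115.377 m.
Combining orthogonally: (555² + 115.377²)^½ ≈ 566.866 m.

567 metres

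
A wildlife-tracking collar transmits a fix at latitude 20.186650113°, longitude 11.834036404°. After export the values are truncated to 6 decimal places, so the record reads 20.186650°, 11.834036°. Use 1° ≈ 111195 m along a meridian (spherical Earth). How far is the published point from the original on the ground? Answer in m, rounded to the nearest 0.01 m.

Δlat = 20.186650113 − 20.186650 = +0.000000113°; Δlon = 11.834036404 − 11.834036 = +0.000000404°.
N–S: 0.000000113° × 111195 m/° = 0.012565 m.
East–west at this latitude: 0.000000404° × 111195 × cos 20.1867° ≈ 0.000000404 × 104365 = 0.0421633 m.
Distance: √(0.012565² + 0.0421633²) ≈ 0.0439958 m.

0.04 m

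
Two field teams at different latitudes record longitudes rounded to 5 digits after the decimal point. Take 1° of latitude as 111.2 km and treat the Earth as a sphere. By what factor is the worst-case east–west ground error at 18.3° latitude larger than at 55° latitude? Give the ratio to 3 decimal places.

Rounding to 5 decimal places leaves the longitude within ±5e-06° of the true value.
Error at 18.3° = 5e-06° × 111200 × cos 18.3° ≈ 0.556 × 0.9494 = 0.52788 m.
Error at 55° = 5e-06° × 111200 × cos 55° ≈ 0.556 × 0.5736 = 0.31891 m.
Ratio: 0.52788 / 0.31891 = cos 18.3° / cos 55° ≈ 1.6553.

1.655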